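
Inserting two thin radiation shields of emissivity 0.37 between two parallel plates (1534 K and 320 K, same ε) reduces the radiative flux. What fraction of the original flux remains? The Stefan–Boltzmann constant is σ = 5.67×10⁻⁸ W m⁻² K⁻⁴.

ratio ≈ 0.333

With N identical shields there are N+1 = 3 gaps in series, each with the same radiative resistance, so the flux falls to 1/(N+1) of its unshielded value.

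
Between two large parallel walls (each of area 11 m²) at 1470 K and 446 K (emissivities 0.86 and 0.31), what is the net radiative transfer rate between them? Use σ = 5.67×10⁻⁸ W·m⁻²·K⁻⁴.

Q ≈ 8.52×10^5 W

For two large parallel gray plates, q = σ(T₁⁴ − T₂⁴) / (1/ε₁ + 1/ε₂ − 1).
1/ε₁ + 1/ε₂ − 1 = 1/0.86 + 1/0.31 − 1 = 3.389.
T₁⁴ − T₂⁴ = 4.67×10^12 − 3.96×10^10 = 4.63×10^12 K⁴.
q = 5.67×10⁻⁸ × 4.63×10^12 / 3.389 = 77500 W/m².
Q = q·A = 77500 × 11 = 8.52×10^5 W.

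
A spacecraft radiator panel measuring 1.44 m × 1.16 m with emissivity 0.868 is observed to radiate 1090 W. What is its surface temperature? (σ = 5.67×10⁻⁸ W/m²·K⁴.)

T ≈ 339 K

A = 1.44 × 1.16 = 1.67 m².
From P = εσAT⁴, T = (P / εσA)^(1/4) = (1090 / (0.868 × 5.67×10⁻⁸ × 1.67))^(1/4).
T = (1.33×10^10)^(1/4) = 339 K.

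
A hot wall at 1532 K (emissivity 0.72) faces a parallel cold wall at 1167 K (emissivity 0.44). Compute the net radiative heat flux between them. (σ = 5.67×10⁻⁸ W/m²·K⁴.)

For two large parallel gray plates, q = σ(T₁⁴ − T₂⁴) / (1/ε₁ + 1/ε₂ − 1).
1/ε₁ + 1/ε₂ − 1 = 1/0.72 + 1/0.44 − 1 = 2.662.
T₁⁴ − T₂⁴ = 5.51×10^12 − 1.85×10^12 = 3.65×10^12 K⁴.
q = 5.67×10⁻⁸ × 3.65×10^12 / 2.662 = 77800 W/m².

q ≈ 77800 W/m²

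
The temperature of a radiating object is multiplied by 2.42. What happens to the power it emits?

P ∝ T⁴, so the power scales as (2.42)⁴ = 34.3.

factor ≈ 34.3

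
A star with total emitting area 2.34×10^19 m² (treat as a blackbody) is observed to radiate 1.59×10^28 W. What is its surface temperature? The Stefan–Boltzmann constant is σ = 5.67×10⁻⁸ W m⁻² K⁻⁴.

From P = σAT⁴, T = (P / σA)^(1/4) = (1.59×10^28 / (5.67×10⁻⁸ × 2.34×10^19))^(1/4).
T = (1.20×10^16)^(1/4) = 10500 K.

T ≈ 10500 K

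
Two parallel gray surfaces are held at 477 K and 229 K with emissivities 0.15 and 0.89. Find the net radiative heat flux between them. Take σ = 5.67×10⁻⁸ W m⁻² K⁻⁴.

For two large parallel gray plates, q = σ(T₁⁴ − T₂⁴) / (1/ε₁ + 1/ε₂ − 1).
1/ε₁ + 1/ε₂ − 1 = 1/0.15 + 1/0.89 − 1 = 6.790.
T₁⁴ − T₂⁴ = 5.18×10^10 − 2.75×10^9 = 4.90×10^10 K⁴.
q = 5.67×10⁻⁸ × 4.90×10^10 / 6.790 = 409 W/m².

q ≈ 409 W/m²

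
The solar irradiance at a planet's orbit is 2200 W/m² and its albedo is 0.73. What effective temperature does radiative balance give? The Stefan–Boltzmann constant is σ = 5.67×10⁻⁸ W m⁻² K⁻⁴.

T ≈ 226 K

Power absorbed = (1−a)S·πR²; power emitted = 4πR²σT⁴. Equating and cancelling πR²:
T = ((1−a)S / 4σ)^(1/4) = (594 / (4 × 5.67×10⁻⁸))^(1/4) = (2.62×10^9)^(1/4).
T = 226 K.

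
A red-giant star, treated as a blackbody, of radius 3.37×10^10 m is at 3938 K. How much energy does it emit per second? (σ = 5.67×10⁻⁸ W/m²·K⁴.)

P ≈ 1.95×10^29 W

A = 4πr² = 4π × (3.37×10^10)² = 1.43×10^22 m².
P = σAT⁴ = 5.67×10⁻⁸ × 1.43×10^22 × (3938)⁴ = 5.67×10⁻⁸ × 1.43×10^22 × 2.40×10^14.
P = 1.95×10^29 W.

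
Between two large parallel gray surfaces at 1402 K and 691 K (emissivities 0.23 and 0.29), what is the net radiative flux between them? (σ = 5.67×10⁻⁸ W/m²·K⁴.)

For two large parallel gray plates, q = σ(T₁⁴ − T₂⁴) / (1/ε₁ + 1/ε₂ − 1).
1/ε₁ + 1/ε₂ − 1 = 1/0.23 + 1/0.29 − 1 = 6.796.
T₁⁴ − T₂⁴ = 3.86×10^12 − 2.28×10^11 = 3.64×10^12 K⁴.
q = 5.67×10⁻⁸ × 3.64×10^12 / 6.796 = 30300 W/m².

q ≈ 30300 W/m²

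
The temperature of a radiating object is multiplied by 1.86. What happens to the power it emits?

factor ≈ 12.0

P ∝ T⁴, so the power scales as (1.86)⁴ = 12.0.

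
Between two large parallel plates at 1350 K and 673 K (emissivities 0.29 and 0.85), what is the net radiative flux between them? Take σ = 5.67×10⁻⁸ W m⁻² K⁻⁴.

For two large parallel gray plates, q = σ(T₁⁴ − T₂⁴) / (1/ε₁ + 1/ε₂ − 1).
1/ε₁ + 1/ε₂ − 1 = 1/0.29 + 1/0.85 − 1 = 3.625.
T₁⁴ − T₂⁴ = 3.32×10^12 − 2.05×10^11 = 3.12×10^12 K⁴.
q = 5.67×10⁻⁸ × 3.12×10^12 / 3.625 = 48700 W/m².

q ≈ 48700 W/m²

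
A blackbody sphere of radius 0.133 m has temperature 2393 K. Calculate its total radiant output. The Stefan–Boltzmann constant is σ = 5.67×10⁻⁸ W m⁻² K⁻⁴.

A = 4πr² = 4π × (0.133)² = 0.222 m².
P = σAT⁴ = 5.67×10⁻⁸ × 0.222 × (2393)⁴ = 5.67×10⁻⁸ × 0.222 × 3.28×10^13.
P = 4.13×10^5 W.

P ≈ 4.13×10^5 W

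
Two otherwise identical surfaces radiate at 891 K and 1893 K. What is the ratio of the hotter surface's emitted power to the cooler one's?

P ∝ T⁴, so the ratio is (1893/891)⁴ = (2.125)⁴ = 20.4.

ratio ≈ 20.4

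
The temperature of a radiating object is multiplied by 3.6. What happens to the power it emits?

P ∝ T⁴, so the power scales as (3.6)⁴ = 168.

factor ≈ 168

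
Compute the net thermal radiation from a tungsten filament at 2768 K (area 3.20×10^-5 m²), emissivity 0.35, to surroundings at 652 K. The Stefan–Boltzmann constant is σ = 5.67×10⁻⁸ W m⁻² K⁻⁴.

Q = εσA(T⁴ − T_s⁴). T⁴ − T_s⁴ = (2768)⁴ − (652)⁴ = 5.87×10^13 − 1.81×10^11 = 5.85×10^13 K⁴.
Q = 0.35 × 5.67×10⁻⁸ × 3.20×10^-5 × 5.85×10^13 = 37.2 W.

Q ≈ 37.2 W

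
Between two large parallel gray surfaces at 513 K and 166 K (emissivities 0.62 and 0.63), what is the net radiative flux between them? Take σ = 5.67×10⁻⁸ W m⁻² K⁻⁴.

q ≈ 1770 W/m²

For two large parallel gray plates, q = σ(T₁⁴ − T₂⁴) / (1/ε₁ + 1/ε₂ − 1).
1/ε₁ + 1/ε₂ − 1 = 1/0.62 + 1/0.63 − 1 = 2.200.
T₁⁴ − T₂⁴ = 6.93×10^10 − 7.59×10^8 = 6.85×10^10 K⁴.
q = 5.67×10⁻⁸ × 6.85×10^10 / 2.200 = 1770 W/m².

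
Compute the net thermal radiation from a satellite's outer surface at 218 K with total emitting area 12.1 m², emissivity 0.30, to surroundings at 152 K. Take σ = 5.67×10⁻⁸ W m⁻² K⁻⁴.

Q = εσA(T⁴ − T_s⁴). T⁴ − T_s⁴ = (218)⁴ − (152)⁴ = 2.26×10^9 − 5.34×10^8 = 1.72×10^9 K⁴.
Q = 0.30 × 5.67×10⁻⁸ × 12.1 × 1.72×10^9 = 355 W.

Q ≈ 355 W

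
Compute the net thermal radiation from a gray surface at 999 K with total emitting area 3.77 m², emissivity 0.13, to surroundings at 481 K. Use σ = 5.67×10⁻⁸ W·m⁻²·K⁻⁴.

Q = εσA(T⁴ − T_s⁴). T⁴ − T_s⁴ = (999)⁴ − (481)⁴ = 9.96×10^11 − 5.35×10^10 = 9.42×10^11 K⁴.
Q = 0.13 × 5.67×10⁻⁸ × 3.77 × 9.42×10^11 = 26200 W.

Q ≈ 26200 W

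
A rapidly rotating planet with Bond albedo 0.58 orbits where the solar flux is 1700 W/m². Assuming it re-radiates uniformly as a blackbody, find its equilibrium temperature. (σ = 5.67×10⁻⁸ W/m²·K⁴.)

T ≈ 237 K

Power absorbed = (1−a)S·πR²; power emitted = 4πR²σT⁴. Equating and cancelling πR²:
T = ((1−a)S / 4σ)^(1/4) = (714 / (4 × 5.67×10⁻⁸))^(1/4) = (3.15×10^9)^(1/4).
T = 237 K.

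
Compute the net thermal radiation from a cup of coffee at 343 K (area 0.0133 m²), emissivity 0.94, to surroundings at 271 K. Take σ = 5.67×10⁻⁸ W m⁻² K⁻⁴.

Q = εσA(T⁴ − T_s⁴). T⁴ − T_s⁴ = (343)⁴ − (271)⁴ = 1.38×10^10 − 5.39×10^9 = 8.45×10^9 K⁴.
Q = 0.94 × 5.67×10⁻⁸ × 0.0133 × 8.45×10^9 = 5.99 W.

Q ≈ 5.99 W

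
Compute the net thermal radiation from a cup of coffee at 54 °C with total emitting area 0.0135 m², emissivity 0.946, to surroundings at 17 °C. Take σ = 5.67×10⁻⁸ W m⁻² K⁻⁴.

Convert: 54 °C = 327 K; 17 °C = 290 K.
Q = εσA(T⁴ − T_s⁴). T⁴ − T_s⁴ = (327)⁴ − (290)⁴ = 1.14×10^10 − 7.07×10^9 = 4.36×10^9 K⁴.
Q = 0.946 × 5.67×10⁻⁸ × 0.0135 × 4.36×10^9 = 3.16 W.

Q ≈ 3.16 W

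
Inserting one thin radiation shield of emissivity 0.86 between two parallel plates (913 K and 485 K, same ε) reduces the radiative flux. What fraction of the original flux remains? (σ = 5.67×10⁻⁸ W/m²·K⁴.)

ratio ≈ 0.500

With N identical shields there are N+1 = 2 gaps in series, each with the same radiative resistance, so the flux falls to 1/(N+1) of its unshielded value.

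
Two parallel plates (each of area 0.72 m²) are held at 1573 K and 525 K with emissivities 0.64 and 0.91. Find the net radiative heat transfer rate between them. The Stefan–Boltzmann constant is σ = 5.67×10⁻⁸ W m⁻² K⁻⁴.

Q ≈ 1.49×10^5 W

For two large parallel gray plates, q = σ(T₁⁴ − T₂⁴) / (1/ε₁ + 1/ε₂ − 1).
1/ε₁ + 1/ε₂ − 1 = 1/0.64 + 1/0.91 − 1 = 1.661.
T₁⁴ − T₂⁴ = 6.12×10^12 − 7.60×10^10 = 6.05×10^12 K⁴.
q = 5.67×10⁻⁸ × 6.05×10^12 / 1.661 = 2.06×10^5 W/m².
Q = q·A = 2.06×10^5 × 0.72 = 1.49×10^5 W.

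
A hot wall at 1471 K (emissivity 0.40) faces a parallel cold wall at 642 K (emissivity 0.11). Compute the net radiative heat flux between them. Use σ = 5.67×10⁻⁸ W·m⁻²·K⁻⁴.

For two large parallel gray plates, q = σ(T₁⁴ − T₂⁴) / (1/ε₁ + 1/ε₂ − 1).
1/ε₁ + 1/ε₂ − 1 = 1/0.40 + 1/0.11 − 1 = 10.59.
T₁⁴ − T₂⁴ = 4.68×10^12 − 1.70×10^11 = 4.51×10^12 K⁴.
q = 5.67×10⁻⁸ × 4.51×10^12 / 10.59 = 24200 W/m².

q ≈ 24200 W/m²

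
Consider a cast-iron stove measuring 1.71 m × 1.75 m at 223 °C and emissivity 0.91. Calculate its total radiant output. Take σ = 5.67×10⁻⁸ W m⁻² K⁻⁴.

A = 1.71 × 1.75 = 2.99 m².
223 °C = 496 K.
Stefan–Boltzmann: P = εσAT⁴ = 0.91 × 5.67×10⁻⁸ × 2.99 × (496)⁴ = 0.91 × 5.67×10⁻⁸ × 2.99 × 6.05×10^10.
P = 9350 W.

P ≈ 9350 W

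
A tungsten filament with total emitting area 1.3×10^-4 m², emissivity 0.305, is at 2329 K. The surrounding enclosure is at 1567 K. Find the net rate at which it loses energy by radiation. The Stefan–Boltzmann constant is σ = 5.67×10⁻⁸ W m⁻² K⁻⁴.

Q ≈ 52.6 W

Q = εσA(T⁴ − T_s⁴). T⁴ − T_s⁴ = (2329)⁴ − (1567)⁴ = 2.94×10^13 − 6.03×10^12 = 2.34×10^13 K⁴.
Q = 0.305 × 5.67×10⁻⁸ × 1.30×10^-4 × 2.34×10^13 = 52.6 W.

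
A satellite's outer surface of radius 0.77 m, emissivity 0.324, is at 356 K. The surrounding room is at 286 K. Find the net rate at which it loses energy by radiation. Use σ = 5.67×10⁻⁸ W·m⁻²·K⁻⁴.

A = 4πr² = 4π × (0.77)² = 7.45 m².
Q = εσA(T⁴ − T_s⁴). T⁴ − T_s⁴ = (356)⁴ − (286)⁴ = 1.61×10^10 − 6.69×10^9 = 9.37×10^9 K⁴.
Q = 0.324 × 5.67×10⁻⁸ × 7.45 × 9.37×10^9 = 1280 W.

Q ≈ 1280 W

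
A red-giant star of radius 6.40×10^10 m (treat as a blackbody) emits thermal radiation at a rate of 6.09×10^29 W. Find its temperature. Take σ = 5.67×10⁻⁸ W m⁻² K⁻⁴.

A = 4πr² = 4π × (6.40×10^10)² = 5.15×10^22 m².
From P = σAT⁴, T = (P / σA)^(1/4) = (6.09×10^29 / (5.67×10⁻⁸ × 5.15×10^22))^(1/4).
T = (2.09×10^14)^(1/4) = 3800 K.

T ≈ 3800 K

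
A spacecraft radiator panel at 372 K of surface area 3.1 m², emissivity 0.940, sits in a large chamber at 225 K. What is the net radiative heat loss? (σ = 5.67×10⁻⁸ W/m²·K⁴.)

Q = εσA(T⁴ − T_s⁴). T⁴ − T_s⁴ = (372)⁴ − (225)⁴ = 1.92×10^10 − 2.56×10^9 = 1.66×10^10 K⁴.
Q = 0.940 × 5.67×10⁻⁸ × 3.10 × 1.66×10^10 = 2740 W.

Q ≈ 2740 W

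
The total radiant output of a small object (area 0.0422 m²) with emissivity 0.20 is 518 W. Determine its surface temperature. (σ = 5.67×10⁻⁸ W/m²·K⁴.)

From P = εσAT⁴, T = (P / εσA)^(1/4) = (518 / (0.20 × 5.67×10⁻⁸ × 0.0422))^(1/4).
T = (1.08×10^12)^(1/4) = 1020 K.

T ≈ 1020 K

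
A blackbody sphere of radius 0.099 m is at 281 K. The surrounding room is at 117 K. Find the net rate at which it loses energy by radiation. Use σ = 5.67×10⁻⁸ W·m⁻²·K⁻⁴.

A = 4πr² = 4π × (0.099)² = 0.123 m².
Q = σA(T⁴ − T_s⁴). T⁴ − T_s⁴ = (281)⁴ − (117)⁴ = 6.23×10^9 − 1.87×10^8 = 6.05×10^9 K⁴.
Q = 5.67×10⁻⁸ × 0.123 × 6.05×10^9 = 42.2 W.

Q ≈ 42.2 W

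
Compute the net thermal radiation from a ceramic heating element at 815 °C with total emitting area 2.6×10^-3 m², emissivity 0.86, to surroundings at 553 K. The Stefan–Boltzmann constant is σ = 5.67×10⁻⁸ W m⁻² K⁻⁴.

Q ≈ 166 W

Convert: 815 °C = 1088 K.
Q = εσA(T⁴ − T_s⁴). T⁴ − T_s⁴ = (1088)⁴ − (553)⁴ = 1.40×10^12 − 9.35×10^10 = 1.31×10^12 K⁴.
Q = 0.86 × 5.67×10⁻⁸ × 2.60×10^-3 × 1.31×10^12 = 166 W.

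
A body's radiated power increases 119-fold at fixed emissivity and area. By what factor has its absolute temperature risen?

P ∝ T⁴ ⇒ T ∝ P^(1/4), so T scales by (119)^(1/4) = 3.30.

factor ≈ 3.30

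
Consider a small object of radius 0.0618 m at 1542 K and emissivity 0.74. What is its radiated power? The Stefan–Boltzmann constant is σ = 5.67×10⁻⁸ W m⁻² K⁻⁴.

P ≈ 11400 W

A = 4πr² = 4π × (0.0618)² = 0.0480 m².
P = εσAT⁴ = 0.74 × 5.67×10⁻⁸ × 0.0480 × (1542)⁴ = 0.74 × 5.67×10⁻⁸ × 0.0480 × 5.65×10^12.
P = 11400 W.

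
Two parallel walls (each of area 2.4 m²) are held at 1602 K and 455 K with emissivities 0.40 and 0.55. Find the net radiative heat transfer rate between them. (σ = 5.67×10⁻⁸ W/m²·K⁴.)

For two large parallel gray plates, q = σ(T₁⁴ − T₂⁴) / (1/ε₁ + 1/ε₂ − 1).
1/ε₁ + 1/ε₂ − 1 = 1/0.40 + 1/0.55 − 1 = 3.318.
T₁⁴ − T₂⁴ = 6.59×10^12 − 4.29×10^10 = 6.54×10^12 K⁴.
q = 5.67×10⁻⁸ × 6.54×10^12 / 3.318 = 1.12×10^5 W/m².
Q = q·A = 1.12×10^5 × 2.4 = 2.68×10^5 W.

Q ≈ 2.68×10^5 W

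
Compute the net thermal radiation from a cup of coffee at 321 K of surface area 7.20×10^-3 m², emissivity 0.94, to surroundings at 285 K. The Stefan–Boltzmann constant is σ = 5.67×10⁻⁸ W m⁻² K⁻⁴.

Q = εσA(T⁴ − T_s⁴). T⁴ − T_s⁴ = (321)⁴ − (285)⁴ = 1.06×10^10 − 6.60×10^9 = 4.02×10^9 K⁴.
Q = 0.94 × 5.67×10⁻⁸ × 7.20×10^-3 × 4.02×10^9 = 1.54 W.

Q ≈ 1.54 W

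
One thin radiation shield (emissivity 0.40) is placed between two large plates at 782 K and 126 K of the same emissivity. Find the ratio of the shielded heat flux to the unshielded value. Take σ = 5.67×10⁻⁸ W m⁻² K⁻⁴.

With N identical shields there are N+1 = 2 gaps in series, each with the same radiative resistance, so the flux falls to 1/(N+1) of its unshielded value.

ratio ≈ 0.500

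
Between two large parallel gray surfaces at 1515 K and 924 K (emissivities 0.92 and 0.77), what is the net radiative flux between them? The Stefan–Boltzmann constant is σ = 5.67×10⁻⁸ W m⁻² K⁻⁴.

For two large parallel gray plates, q = σ(T₁⁴ − T₂⁴) / (1/ε₁ + 1/ε₂ − 1).
1/ε₁ + 1/ε₂ − 1 = 1/0.92 + 1/0.77 − 1 = 1.386.
T₁⁴ − T₂⁴ = 5.27×10^12 − 7.29×10^11 = 4.54×10^12 K⁴.
q = 5.67×10⁻⁸ × 4.54×10^12 / 1.386 = 1.86×10^5 W/m².

q ≈ 1.86×10^5 W/m²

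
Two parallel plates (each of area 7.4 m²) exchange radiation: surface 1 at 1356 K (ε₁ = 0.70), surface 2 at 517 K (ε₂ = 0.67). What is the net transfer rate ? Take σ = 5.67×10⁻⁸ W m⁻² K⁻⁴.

Q ≈ 7.23×10^5 W

For two large parallel gray plates, q = σ(T₁⁴ − T₂⁴) / (1/ε₁ + 1/ε₂ − 1).
1/ε₁ + 1/ε₂ − 1 = 1/0.70 + 1/0.67 − 1 = 1.921.
T₁⁴ − T₂⁴ = 3.38×10^12 − 7.14×10^10 = 3.31×10^12 K⁴.
q = 5.67×10⁻⁸ × 3.31×10^12 / 1.921 = 97700 W/m².
Q = q·A = 97700 × 7.4 = 7.23×10^5 W.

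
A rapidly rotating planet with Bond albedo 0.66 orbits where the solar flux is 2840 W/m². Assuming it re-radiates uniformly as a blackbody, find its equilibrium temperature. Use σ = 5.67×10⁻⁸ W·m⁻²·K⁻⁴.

T ≈ 255 K

Power absorbed = (1−a)S·πR²; power emitted = 4πR²σT⁴. Equating and cancelling πR²:
T = ((1−a)S / 4σ)^(1/4) = (966 / (4 × 5.67×10⁻⁸))^(1/4) = (4.26×10^9)^(1/4).
T = 255 K.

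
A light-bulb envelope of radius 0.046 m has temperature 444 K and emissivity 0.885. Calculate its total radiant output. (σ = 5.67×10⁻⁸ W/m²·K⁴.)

P ≈ 51.9 W

A = 4πr² = 4π × (0.046)² = 0.0266 m².
P = εσAT⁴ = 0.885 × 5.67×10⁻⁸ × 0.0266 × (444)⁴ = 0.885 × 5.67×10⁻⁸ × 0.0266 × 3.89×10^10.
P = 51.9 W.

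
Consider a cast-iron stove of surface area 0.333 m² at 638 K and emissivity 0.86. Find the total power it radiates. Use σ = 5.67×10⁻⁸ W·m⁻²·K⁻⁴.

P ≈ 2690 W

P = εσAT⁴ = 0.86 × 5.67×10⁻⁸ × 0.333 × (638)⁴ = 0.86 × 5.67×10⁻⁸ × 0.333 × 1.66×10^11.
P = 2690 W.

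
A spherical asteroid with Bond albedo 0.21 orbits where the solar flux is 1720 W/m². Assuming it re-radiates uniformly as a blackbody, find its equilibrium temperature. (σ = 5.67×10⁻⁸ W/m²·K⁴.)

T ≈ 278 K

Power absorbed = (1−a)S·πR²; power emitted = 4πR²σT⁴. Equating and cancelling πR²:
T = ((1−a)S / 4σ)^(1/4) = (1360 / (4 × 5.67×10⁻⁸))^(1/4) = (5.99×10^9)^(1/4).
T = 278 K.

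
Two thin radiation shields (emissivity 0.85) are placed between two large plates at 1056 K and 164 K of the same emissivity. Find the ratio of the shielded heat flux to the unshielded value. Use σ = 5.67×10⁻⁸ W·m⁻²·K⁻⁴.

ratio ≈ 0.333

With N identical shields there are N+1 = 3 gaps in series, each with the same radiative resistance, so the flux falls to 1/(N+1) of its unshielded value.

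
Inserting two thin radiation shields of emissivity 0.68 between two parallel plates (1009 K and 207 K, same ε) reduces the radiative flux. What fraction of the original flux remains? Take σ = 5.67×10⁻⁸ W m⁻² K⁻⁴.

ratio ≈ 0.333

With N identical shields there are N+1 = 3 gaps in series, each with the same radiative resistance, so the flux falls to 1/(N+1) of its unshielded value.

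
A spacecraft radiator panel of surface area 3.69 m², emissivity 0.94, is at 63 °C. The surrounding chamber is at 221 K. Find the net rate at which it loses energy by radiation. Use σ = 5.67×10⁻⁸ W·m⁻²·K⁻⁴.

Convert: 63 °C = 336 K.
Q = εσA(T⁴ − T_s⁴). T⁴ − T_s⁴ = (336)⁴ − (221)⁴ = 1.27×10^10 − 2.39×10^9 = 1.04×10^10 K⁴.
Q = 0.94 × 5.67×10⁻⁸ × 3.69 × 1.04×10^10 = 2040 W.

Q ≈ 2040 W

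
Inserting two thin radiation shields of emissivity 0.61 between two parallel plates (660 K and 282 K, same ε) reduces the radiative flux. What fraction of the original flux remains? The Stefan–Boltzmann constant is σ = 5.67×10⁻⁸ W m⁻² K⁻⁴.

With N identical shields there are N+1 = 3 gaps in series, each with the same radiative resistance, so the flux falls to 1/(N+1) of its unshielded value.

ratio ≈ 0.333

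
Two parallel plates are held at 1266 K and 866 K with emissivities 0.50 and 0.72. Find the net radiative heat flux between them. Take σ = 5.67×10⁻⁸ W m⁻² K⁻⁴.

For two large parallel gray plates, q = σ(T₁⁴ − T₂⁴) / (1/ε₁ + 1/ε₂ − 1).
1/ε₁ + 1/ε₂ − 1 = 1/0.50 + 1/0.72 − 1 = 2.389.
T₁⁴ − T₂⁴ = 2.57×10^12 − 5.62×10^11 = 2.01×10^12 K⁴.
q = 5.67×10⁻⁸ × 2.01×10^12 / 2.389 = 47600 W/m².

q ≈ 47600 W/m²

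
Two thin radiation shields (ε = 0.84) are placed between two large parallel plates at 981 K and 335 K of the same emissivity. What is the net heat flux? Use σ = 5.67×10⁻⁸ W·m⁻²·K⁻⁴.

Each of the 3 gaps contributes resistance (2/ε − 1) = 2/0.84 − 1 = 1.381; total = 4.143.
q = σ(T₁⁴ − T₂⁴) / 4.143 = 5.67×10⁻⁸ × 9.14×10^11 / 4.143 = 12500 W/m².

q ≈ 12500 W/m²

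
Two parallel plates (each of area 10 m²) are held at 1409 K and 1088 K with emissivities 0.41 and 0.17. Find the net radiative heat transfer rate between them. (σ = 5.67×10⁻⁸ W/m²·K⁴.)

For two large parallel gray plates, q = σ(T₁⁴ − T₂⁴) / (1/ε₁ + 1/ε₂ − 1).
1/ε₁ + 1/ε₂ − 1 = 1/0.41 + 1/0.17 − 1 = 7.321.
T₁⁴ − T₂⁴ = 3.94×10^12 − 1.40×10^12 = 2.54×10^12 K⁴.
q = 5.67×10⁻⁸ × 2.54×10^12 / 7.321 = 19700 W/m².
Q = q·A = 19700 × 10 = 1.97×10^5 W.

Q ≈ 1.97×10^5 W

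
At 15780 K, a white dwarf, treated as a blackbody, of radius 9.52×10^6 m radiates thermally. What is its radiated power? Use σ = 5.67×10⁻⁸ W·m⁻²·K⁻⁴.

P ≈ 4.00×10^24 W

A = 4πr² = 4π × (9.52×10^6)² = 1.14×10^15 m².
P = σAT⁴ = 5.67×10⁻⁸ × 1.14×10^15 × (15780)⁴ = 5.67×10⁻⁸ × 1.14×10^15 × 6.20×10^16.
P = 4.00×10^24 W.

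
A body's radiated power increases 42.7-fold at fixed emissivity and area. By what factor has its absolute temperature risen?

factor ≈ 2.56

P ∝ T⁴ ⇒ T ∝ P^(1/4), so T scales by (42.7)^(1/4) = 2.56.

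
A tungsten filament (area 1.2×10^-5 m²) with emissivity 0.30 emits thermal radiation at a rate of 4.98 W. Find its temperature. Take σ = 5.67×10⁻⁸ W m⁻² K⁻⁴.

From P = εσAT⁴, T = (P / εσA)^(1/4) = (4.98 / (0.30 × 5.67×10⁻⁸ × 1.20×10^-5))^(1/4).
T = (2.44×10^13)^(1/4) = 2220 K.

T ≈ 2220 K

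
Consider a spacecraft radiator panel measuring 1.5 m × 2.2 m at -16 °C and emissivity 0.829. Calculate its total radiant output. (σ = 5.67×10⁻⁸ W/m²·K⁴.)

A = 1.5 × 2.2 = 3.30 m².
-16 °C = 257 K.
P = εσAT⁴ = 0.829 × 5.67×10⁻⁸ × 3.30 × (257)⁴ = 0.829 × 5.67×10⁻⁸ × 3.30 × 4.36×10^9.
P = 677 W.

P ≈ 677 W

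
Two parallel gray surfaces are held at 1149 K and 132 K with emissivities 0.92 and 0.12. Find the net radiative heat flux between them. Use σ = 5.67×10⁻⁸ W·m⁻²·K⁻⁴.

For two large parallel gray plates, q = σ(T₁⁴ − T₂⁴) / (1/ε₁ + 1/ε₂ − 1).
1/ε₁ + 1/ε₂ − 1 = 1/0.92 + 1/0.12 − 1 = 8.420.
T₁⁴ − T₂⁴ = 1.74×10^12 − 3.04×10^8 = 1.74×10^12 K⁴.
q = 5.67×10⁻⁸ × 1.74×10^12 / 8.420 = 11700 W/m².

q ≈ 11700 W/m²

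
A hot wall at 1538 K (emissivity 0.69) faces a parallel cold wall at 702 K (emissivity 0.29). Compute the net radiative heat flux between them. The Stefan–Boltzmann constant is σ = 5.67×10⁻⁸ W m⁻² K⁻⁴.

For two large parallel gray plates, q = σ(T₁⁴ − T₂⁴) / (1/ε₁ + 1/ε₂ − 1).
1/ε₁ + 1/ε₂ − 1 = 1/0.69 + 1/0.29 − 1 = 3.898.
T₁⁴ − T₂⁴ = 5.60×10^12 − 2.43×10^11 = 5.35×10^12 K⁴.
q = 5.67×10⁻⁸ × 5.35×10^12 / 3.898 = 77900 W/m².

q ≈ 77900 W/m²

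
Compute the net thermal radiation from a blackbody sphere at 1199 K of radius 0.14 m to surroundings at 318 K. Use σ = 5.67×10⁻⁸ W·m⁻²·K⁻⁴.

Q ≈ 28700 W

A = 4πr² = 4π × (0.14)² = 0.246 m².
Q = σA(T⁴ − T_s⁴). T⁴ − T_s⁴ = (1199)⁴ − (318)⁴ = 2.07×10^12 − 1.02×10^10 = 2.06×10^12 K⁴.
Q = 5.67×10⁻⁸ × 0.246 × 2.06×10^12 = 28700 W.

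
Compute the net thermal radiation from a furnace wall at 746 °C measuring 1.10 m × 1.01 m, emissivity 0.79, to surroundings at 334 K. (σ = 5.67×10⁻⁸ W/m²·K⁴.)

Q ≈ 53000 W

A = 1.10 × 1.01 = 1.11 m².
Convert: 746 °C = 1019 K.
Q = εσA(T⁴ − T_s⁴). T⁴ − T_s⁴ = (1019)⁴ − (334)⁴ = 1.08×10^12 − 1.24×10^10 = 1.07×10^12 K⁴.
Q = 0.79 × 5.67×10⁻⁸ × 1.11 × 1.07×10^12 = 53000 W.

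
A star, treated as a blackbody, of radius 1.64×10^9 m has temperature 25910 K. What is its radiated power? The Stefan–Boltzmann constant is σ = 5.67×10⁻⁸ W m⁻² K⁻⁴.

A = 4πr² = 4π × (1.64×10^9)² = 3.38×10^19 m².
P = σAT⁴ = 5.67×10⁻⁸ × 3.38×10^19 × (25910)⁴ = 5.67×10⁻⁸ × 3.38×10^19 × 4.51×10^17.
P = 8.64×10^29 W.

P ≈ 8.64×10^29 W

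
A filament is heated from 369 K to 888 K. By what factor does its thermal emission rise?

P ∝ T⁴, so the ratio is (888/369)⁴ = (2.407)⁴ = 33.5.

ratio ≈ 33.5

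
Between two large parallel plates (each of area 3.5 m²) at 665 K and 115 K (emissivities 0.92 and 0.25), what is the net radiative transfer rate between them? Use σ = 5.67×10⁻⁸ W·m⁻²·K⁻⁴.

Q ≈ 9490 W

For two large parallel gray plates, q = σ(T₁⁴ − T₂⁴) / (1/ε₁ + 1/ε₂ − 1).
1/ε₁ + 1/ε₂ − 1 = 1/0.92 + 1/0.25 − 1 = 4.087.
T₁⁴ − T₂⁴ = 1.96×10^11 − 1.75×10^8 = 1.95×10^11 K⁴.
q = 5.67×10⁻⁸ × 1.95×10^11 / 4.087 = 2710 W/m².
Q = q·A = 2710 × 3.5 = 9490 W.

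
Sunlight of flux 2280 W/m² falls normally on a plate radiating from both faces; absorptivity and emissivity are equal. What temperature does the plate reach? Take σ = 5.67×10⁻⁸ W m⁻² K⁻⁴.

T ≈ 377 K

Absorbed flux αS = emitted flux 2εσT⁴ per unit area; with α = ε this gives T = (S/2σ)^(1/4).
T = (2280 / (2 × 5.67×10⁻⁸))^(1/4) = (2.01×10^10)^(1/4).
T = 377 K.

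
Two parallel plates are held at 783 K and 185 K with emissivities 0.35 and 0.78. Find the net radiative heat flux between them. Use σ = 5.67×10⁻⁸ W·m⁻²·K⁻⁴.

q ≈ 6770 W/m²

For two large parallel gray plates, q = σ(T₁⁴ − T₂⁴) / (1/ε₁ + 1/ε₂ − 1).
1/ε₁ + 1/ε₂ − 1 = 1/0.35 + 1/0.78 − 1 = 3.139.
T₁⁴ − T₂⁴ = 3.76×10^11 − 1.17×10^9 = 3.75×10^11 K⁴.
q = 5.67×10⁻⁸ × 3.75×10^11 / 3.139 = 6770 W/m².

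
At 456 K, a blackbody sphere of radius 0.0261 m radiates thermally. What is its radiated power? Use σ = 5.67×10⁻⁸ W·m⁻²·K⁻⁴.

P ≈ 21.0 W

A = 4πr² = 4π × (0.0261)² = 8.56×10^-3 m².
P = σAT⁴ = 5.67×10⁻⁸ × 8.56×10^-3 × (456)⁴ = 5.67×10⁻⁸ × 8.56×10^-3 × 4.32×10^10.
P = 21.0 W.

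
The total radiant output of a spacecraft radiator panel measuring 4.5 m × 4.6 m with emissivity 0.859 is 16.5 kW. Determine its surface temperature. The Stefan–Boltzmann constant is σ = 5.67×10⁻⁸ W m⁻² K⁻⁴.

T ≈ 358 K

A = 4.5 × 4.6 = 20.7 m².
From P = εσAT⁴, T = (P / εσA)^(1/4) = (16500 / (0.859 × 5.67×10⁻⁸ × 20.7))^(1/4).
T = (1.64×10^10)^(1/4) = 358 K.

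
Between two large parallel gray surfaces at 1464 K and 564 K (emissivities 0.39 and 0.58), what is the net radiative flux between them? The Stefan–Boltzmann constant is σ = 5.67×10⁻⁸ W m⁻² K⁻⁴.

For two large parallel gray plates, q = σ(T₁⁴ − T₂⁴) / (1/ε₁ + 1/ε₂ − 1).
1/ε₁ + 1/ε₂ − 1 = 1/0.39 + 1/0.58 − 1 = 3.288.
T₁⁴ − T₂⁴ = 4.59×10^12 − 1.01×10^11 = 4.49×10^12 K⁴.
q = 5.67×10⁻⁸ × 4.49×10^12 / 3.288 = 77500 W/m².

q ≈ 77500 W/m²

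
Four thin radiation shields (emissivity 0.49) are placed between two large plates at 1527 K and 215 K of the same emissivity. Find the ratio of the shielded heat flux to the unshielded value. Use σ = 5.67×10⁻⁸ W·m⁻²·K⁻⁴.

ratio ≈ 0.200

With N identical shields there are N+1 = 5 gaps in series, each with the same radiative resistance, so the flux falls to 1/(N+1) of its unshielded value.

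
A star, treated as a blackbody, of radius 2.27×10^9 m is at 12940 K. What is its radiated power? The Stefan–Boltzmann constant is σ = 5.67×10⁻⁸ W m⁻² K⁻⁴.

P ≈ 1.03×10^29 W

A = 4πr² = 4π × (2.27×10^9)² = 6.48×10^19 m².
P = σAT⁴ = 5.67×10⁻⁸ × 6.48×10^19 × (12940)⁴ = 5.67×10⁻⁸ × 6.48×10^19 × 2.80×10^16.
P = 1.03×10^29 W.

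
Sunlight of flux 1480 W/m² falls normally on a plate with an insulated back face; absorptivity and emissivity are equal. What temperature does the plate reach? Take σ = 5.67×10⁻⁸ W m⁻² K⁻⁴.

T ≈ 402 K

Absorbed flux αS = emitted flux εσT⁴ (one radiating face); with α = ε, T = (S/σ)^(1/4).
T = (1480 / 5.67×10⁻⁸)^(1/4) = (2.61×10^10)^(1/4).
T = 402 K.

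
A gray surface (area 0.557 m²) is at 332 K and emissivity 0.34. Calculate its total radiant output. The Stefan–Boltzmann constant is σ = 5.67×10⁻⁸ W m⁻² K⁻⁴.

P ≈ 130 W

Stefan–Boltzmann: P = εσAT⁴ = 0.34 × 5.67×10⁻⁸ × 0.557 × (332)⁴ = 0.34 × 5.67×10⁻⁸ × 0.557 × 1.21×10^10.
P = 130 W.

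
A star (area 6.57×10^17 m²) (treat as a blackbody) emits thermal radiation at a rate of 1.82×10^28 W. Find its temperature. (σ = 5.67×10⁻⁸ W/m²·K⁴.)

T ≈ 26400 K

From P = σAT⁴, T = (P / σA)^(1/4) = (1.82×10^28 / (5.67×10⁻⁸ × 6.57×10^17))^(1/4).
T = (4.89×10^17)^(1/4) = 26400 K.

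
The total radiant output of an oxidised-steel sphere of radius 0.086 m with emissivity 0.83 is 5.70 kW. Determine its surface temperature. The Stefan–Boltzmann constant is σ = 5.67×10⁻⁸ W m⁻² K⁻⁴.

A = 4πr² = 4π × (0.086)² = 0.0929 m².
From P = εσAT⁴, T = (P / εσA)^(1/4) = (5700 / (0.83 × 5.67×10⁻⁸ × 0.0929))^(1/4).
T = (1.30×10^12)^(1/4) = 1070 K.

T ≈ 1070 K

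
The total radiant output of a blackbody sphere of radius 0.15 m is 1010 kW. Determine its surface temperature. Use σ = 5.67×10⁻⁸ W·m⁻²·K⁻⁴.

T ≈ 2820 K

A = 4πr² = 4π × (0.15)² = 0.283 m².
From P = σAT⁴, T = (P / σA)^(1/4) = (1.01×10^6 / (5.67×10⁻⁸ × 0.283))^(1/4).
T = (6.30×10^13)^(1/4) = 2820 K.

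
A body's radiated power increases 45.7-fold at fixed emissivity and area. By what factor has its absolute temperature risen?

factor ≈ 2.60

P ∝ T⁴ ⇒ T ∝ P^(1/4), so T scales by (45.7)^(1/4) = 2.60.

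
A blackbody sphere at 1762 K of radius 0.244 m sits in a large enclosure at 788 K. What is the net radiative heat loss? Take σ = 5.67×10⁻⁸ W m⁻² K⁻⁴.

A = 4πr² = 4π × (0.244)² = 0.748 m².
Q = σA(T⁴ − T_s⁴). T⁴ − T_s⁴ = (1762)⁴ − (788)⁴ = 9.64×10^12 − 3.86×10^11 = 9.25×10^12 K⁴.
Q = 5.67×10⁻⁸ × 0.748 × 9.25×10^12 = 3.93×10^5 W.

Q ≈ 3.93×10^5 W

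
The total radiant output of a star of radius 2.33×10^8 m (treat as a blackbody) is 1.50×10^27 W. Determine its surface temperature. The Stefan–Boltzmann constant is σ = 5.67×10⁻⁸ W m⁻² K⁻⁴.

T ≈ 14000 K

A = 4πr² = 4π × (2.33×10^8)² = 6.82×10^17 m².
From P = σAT⁴, T = (P / σA)^(1/4) = (1.50×10^27 / (5.67×10⁻⁸ × 6.82×10^17))^(1/4).
T = (3.88×10^16)^(1/4) = 14000 K.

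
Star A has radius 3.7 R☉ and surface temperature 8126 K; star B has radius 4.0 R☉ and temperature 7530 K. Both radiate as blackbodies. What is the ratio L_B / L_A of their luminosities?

L = 4πR²σT⁴ ∝ R²T⁴, so L_B/L_A = (4.0/3.7)² × (7530/8126)⁴ = 1.17 × 0.737 = 0.862.

L_B/L_A ≈ 0.862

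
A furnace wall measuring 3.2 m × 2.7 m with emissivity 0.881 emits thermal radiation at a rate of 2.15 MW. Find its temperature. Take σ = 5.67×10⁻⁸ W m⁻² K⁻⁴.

A = 3.2 × 2.7 = 8.64 m².
From P = εσAT⁴, T = (P / εσA)^(1/4) = (2.15×10^6 / (0.881 × 5.67×10⁻⁸ × 8.64))^(1/4).
T = (4.98×10^12)^(1/4) = 1490 K.

T ≈ 1490 K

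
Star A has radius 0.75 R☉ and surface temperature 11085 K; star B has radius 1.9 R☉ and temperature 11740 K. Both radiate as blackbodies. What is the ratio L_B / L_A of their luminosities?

L = 4πR²σT⁴ ∝ R²T⁴, so L_B/L_A = (1.9/0.75)² × (11740/11085)⁴ = 6.42 × 1.26 = 8.07.

L_B/L_A ≈ 8.07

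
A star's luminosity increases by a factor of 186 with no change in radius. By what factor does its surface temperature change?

factor ≈ 3.69

P ∝ T⁴ ⇒ T ∝ P^(1/4), so T scales by (186)^(1/4) = 3.69.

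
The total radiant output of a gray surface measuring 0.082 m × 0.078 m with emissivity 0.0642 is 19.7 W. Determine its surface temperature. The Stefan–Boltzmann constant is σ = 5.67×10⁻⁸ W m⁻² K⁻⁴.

T ≈ 959 K

A = 0.082 × 0.078 = 6.40×10^-3 m².
From P = εσAT⁴, T = (P / εσA)^(1/4) = (19.7 / (0.0642 × 5.67×10⁻⁸ × 6.40×10^-3))^(1/4).
T = (8.46×10^11)^(1/4) = 959 K.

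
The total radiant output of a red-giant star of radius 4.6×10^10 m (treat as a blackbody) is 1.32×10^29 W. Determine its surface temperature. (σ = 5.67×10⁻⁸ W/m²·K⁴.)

A = 4πr² = 4π × (4.6×10^10)² = 2.66×10^22 m².
From P = σAT⁴, T = (P / σA)^(1/4) = (1.32×10^29 / (5.67×10⁻⁸ × 2.66×10^22))^(1/4).
T = (8.76×10^13)^(1/4) = 3060 K.

T ≈ 3060 K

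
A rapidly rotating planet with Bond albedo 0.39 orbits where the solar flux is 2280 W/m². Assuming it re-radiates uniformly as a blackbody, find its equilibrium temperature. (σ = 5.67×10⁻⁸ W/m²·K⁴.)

Power absorbed = (1−a)S·πR²; power emitted = 4πR²σT⁴. Equating and cancelling πR²:
T = ((1−a)S / 4σ)^(1/4) = (1390 / (4 × 5.67×10⁻⁸))^(1/4) = (6.13×10^9)^(1/4).
T = 280 K.

T ≈ 280 K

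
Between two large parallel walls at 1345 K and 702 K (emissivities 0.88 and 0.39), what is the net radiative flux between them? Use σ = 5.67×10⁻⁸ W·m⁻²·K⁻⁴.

For two large parallel gray plates, q = σ(T₁⁴ − T₂⁴) / (1/ε₁ + 1/ε₂ − 1).
1/ε₁ + 1/ε₂ − 1 = 1/0.88 + 1/0.39 − 1 = 2.700.
T₁⁴ − T₂⁴ = 3.27×10^12 − 2.43×10^11 = 3.03×10^12 K⁴.
q = 5.67×10⁻⁸ × 3.03×10^12 / 2.700 = 63600 W/m².

q ≈ 63600 W/m²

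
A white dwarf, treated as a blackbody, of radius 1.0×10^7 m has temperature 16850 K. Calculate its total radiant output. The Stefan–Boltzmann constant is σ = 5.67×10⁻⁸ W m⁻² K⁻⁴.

P ≈ 5.74×10^24 W

A = 4πr² = 4π × (1.0×10^7)² = 1.26×10^15 m².
P = σAT⁴ = 5.67×10⁻⁸ × 1.26×10^15 × (16850)⁴ = 5.67×10⁻⁸ × 1.26×10^15 × 8.06×10^16.
P = 5.74×10^24 W.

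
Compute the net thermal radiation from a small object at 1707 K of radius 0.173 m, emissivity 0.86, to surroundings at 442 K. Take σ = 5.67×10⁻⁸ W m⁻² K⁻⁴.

A = 4πr² = 4π × (0.173)² = 0.376 m².
Q = εσA(T⁴ − T_s⁴). T⁴ − T_s⁴ = (1707)⁴ − (442)⁴ = 8.49×10^12 − 3.82×10^10 = 8.45×10^12 K⁴.
Q = 0.86 × 5.67×10⁻⁸ × 0.376 × 8.45×10^12 = 1.55×10^5 W.

Q ≈ 1.55×10^5 W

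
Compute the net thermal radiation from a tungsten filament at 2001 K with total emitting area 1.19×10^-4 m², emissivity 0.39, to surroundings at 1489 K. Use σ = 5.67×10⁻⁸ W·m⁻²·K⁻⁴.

Q = εσA(T⁴ − T_s⁴). T⁴ − T_s⁴ = (2001)⁴ − (1489)⁴ = 1.60×10^13 − 4.92×10^12 = 1.11×10^13 K⁴.
Q = 0.39 × 5.67×10⁻⁸ × 1.19×10^-4 × 1.11×10^13 = 29.3 W.

Q ≈ 29.3 W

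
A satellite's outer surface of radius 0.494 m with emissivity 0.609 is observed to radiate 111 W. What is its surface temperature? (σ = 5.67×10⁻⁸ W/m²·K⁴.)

T ≈ 180 K

A = 4πr² = 4π × (0.494)² = 3.07 m².
From P = εσAT⁴, T = (P / εσA)^(1/4) = (111 / (0.609 × 5.67×10⁻⁸ × 3.07))^(1/4).
T = (1.05×10^9)^(1/4) = 180 K.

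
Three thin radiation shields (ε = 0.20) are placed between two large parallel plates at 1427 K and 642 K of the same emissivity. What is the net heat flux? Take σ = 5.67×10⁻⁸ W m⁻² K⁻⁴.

Each of the 4 gaps contributes resistance (2/ε − 1) = 2/0.20 − 1 = 9.000; total = 36.00.
q = σ(T₁⁴ − T₂⁴) / 36.00 = 5.67×10⁻⁸ × 3.98×10^12 / 36.00 = 6260 W/m².

q ≈ 6260 W/m²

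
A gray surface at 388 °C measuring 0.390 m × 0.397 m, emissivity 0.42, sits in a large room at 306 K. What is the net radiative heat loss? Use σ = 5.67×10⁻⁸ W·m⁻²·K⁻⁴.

A = 0.390 × 0.397 = 0.155 m².
Convert: 388 °C = 661 K.
Q = εσA(T⁴ − T_s⁴). T⁴ − T_s⁴ = (661)⁴ − (306)⁴ = 1.91×10^11 − 8.77×10^9 = 1.82×10^11 K⁴.
Q = 0.42 × 5.67×10⁻⁸ × 0.155 × 1.82×10^11 = 672 W.

Q ≈ 672 W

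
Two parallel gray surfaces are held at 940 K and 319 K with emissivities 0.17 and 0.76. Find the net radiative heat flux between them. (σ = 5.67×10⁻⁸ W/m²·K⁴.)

q ≈ 7050 W/m²

For two large parallel gray plates, q = σ(T₁⁴ − T₂⁴) / (1/ε₁ + 1/ε₂ − 1).
1/ε₁ + 1/ε₂ − 1 = 1/0.17 + 1/0.76 − 1 = 6.198.
T₁⁴ − T₂⁴ = 7.81×10^11 − 1.04×10^10 = 7.70×10^11 K⁴.
q = 5.67×10⁻⁸ × 7.70×10^11 / 6.198 = 7050 W/m².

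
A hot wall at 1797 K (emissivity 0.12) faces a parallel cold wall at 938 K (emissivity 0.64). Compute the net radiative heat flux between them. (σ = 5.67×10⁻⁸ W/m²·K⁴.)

q ≈ 61500 W/m²

For two large parallel gray plates, q = σ(T₁⁴ − T₂⁴) / (1/ε₁ + 1/ε₂ − 1).
1/ε₁ + 1/ε₂ − 1 = 1/0.12 + 1/0.64 − 1 = 8.896.
T₁⁴ − T₂⁴ = 1.04×10^13 − 7.74×10^11 = 9.65×10^12 K⁴.
q = 5.67×10⁻⁸ × 9.65×10^12 / 8.896 = 61500 W/m².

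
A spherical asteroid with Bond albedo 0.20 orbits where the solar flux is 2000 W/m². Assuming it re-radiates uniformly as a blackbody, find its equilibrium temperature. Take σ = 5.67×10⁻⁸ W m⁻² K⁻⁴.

Power absorbed = (1−a)S·πR²; power emitted = 4πR²σT⁴. Equating and cancelling πR²:
T = ((1−a)S / 4σ)^(1/4) = (1600 / (4 × 5.67×10⁻⁸))^(1/4) = (7.05×10^9)^(1/4).
T = 290 K.

T ≈ 290 K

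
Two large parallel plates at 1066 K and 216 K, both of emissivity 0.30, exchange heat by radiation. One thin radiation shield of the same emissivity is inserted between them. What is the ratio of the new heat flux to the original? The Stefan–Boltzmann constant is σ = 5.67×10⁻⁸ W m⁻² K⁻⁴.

ratio ≈ 0.500

With N identical shields there are N+1 = 2 gaps in series, each with the same radiative resistance, so the flux falls to 1/(N+1) of its unshielded value.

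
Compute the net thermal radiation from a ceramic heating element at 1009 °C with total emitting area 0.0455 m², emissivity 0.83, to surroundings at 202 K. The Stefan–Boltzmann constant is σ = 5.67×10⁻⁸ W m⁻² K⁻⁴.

Q ≈ 5780 W

Convert: 1009 °C = 1282 K.
Q = εσA(T⁴ − T_s⁴). T⁴ − T_s⁴ = (1282)⁴ − (202)⁴ = 2.70×10^12 − 1.66×10^9 = 2.70×10^12 K⁴.
Q = 0.83 × 5.67×10⁻⁸ × 0.0455 × 2.70×10^12 = 5780 W.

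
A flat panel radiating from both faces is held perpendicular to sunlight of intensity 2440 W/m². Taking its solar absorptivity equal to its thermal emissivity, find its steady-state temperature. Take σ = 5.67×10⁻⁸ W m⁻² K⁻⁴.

T ≈ 383 K

Absorbed flux αS = emitted flux 2εσT⁴ per unit area; with α = ε this gives T = (S/2σ)^(1/4).
T = (2440 / (2 × 5.67×10⁻⁸))^(1/4) = (2.15×10^10)^(1/4).
T = 383 K.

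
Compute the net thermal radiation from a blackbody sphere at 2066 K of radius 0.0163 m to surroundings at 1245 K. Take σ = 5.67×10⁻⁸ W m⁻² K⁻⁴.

Q ≈ 2990 W

A = 4πr² = 4π × (0.0163)² = 3.34×10^-3 m².
Q = σA(T⁴ − T_s⁴). T⁴ − T_s⁴ = (2066)⁴ − (1245)⁴ = 1.82×10^13 − 2.40×10^12 = 1.58×10^13 K⁴.
Q = 5.67×10⁻⁸ × 3.34×10^-3 × 1.58×10^13 = 2990 W.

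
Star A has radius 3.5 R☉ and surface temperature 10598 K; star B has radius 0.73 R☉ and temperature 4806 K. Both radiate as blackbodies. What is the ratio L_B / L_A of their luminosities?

L_B/L_A ≈ 1.84×10^-3

L = 4πR²σT⁴ ∝ R²T⁴, so L_B/L_A = (0.73/3.5)² × (4806/10598)⁴ = 0.0435 × 0.0423 = 1.84×10^-3.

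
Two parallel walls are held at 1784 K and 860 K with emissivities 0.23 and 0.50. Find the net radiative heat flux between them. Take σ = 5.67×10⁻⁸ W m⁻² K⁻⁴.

q ≈ 1.02×10^5 W/m²

For two large parallel gray plates, q = σ(T₁⁴ − T₂⁴) / (1/ε₁ + 1/ε₂ − 1).
1/ε₁ + 1/ε₂ − 1 = 1/0.23 + 1/0.50 − 1 = 5.348.
T₁⁴ − T₂⁴ = 1.01×10^13 − 5.47×10^11 = 9.58×10^12 K⁴.
q = 5.67×10⁻⁸ × 9.58×10^12 / 5.348 = 1.02×10^5 W/m².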